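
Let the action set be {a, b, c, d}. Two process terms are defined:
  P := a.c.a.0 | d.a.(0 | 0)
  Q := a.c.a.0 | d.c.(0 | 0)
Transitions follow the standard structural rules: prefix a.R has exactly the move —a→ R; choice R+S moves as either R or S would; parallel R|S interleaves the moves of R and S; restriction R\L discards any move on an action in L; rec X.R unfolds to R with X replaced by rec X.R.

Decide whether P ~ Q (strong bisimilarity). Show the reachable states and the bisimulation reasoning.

NO

Reachable graph of P (12 states):
  m0 = a.c.a.0 | d.a.(0 | 0) :: --a--▸ m1, --d--▸ m2
  m1 = c.a.0 | d.a.(0 | 0) :: --c--▸ m3, --d--▸ m4
  m2 = a.c.a.0 | a.(0 | 0) :: --a--▸ m4, --a--▸ m5
  m3 = a.0 | d.a.(0 | 0) :: --a--▸ m6, --d--▸ m7
  m4 = c.a.0 | a.(0 | 0) :: --a--▸ m8, --c--▸ m7
  m5 = a.c.a.0 | (0 | 0) :: --a--▸ m8
  m6 = 0 | d.a.(0 | 0) :: --d--▸ m9
  m7 = a.0 | a.(0 | 0) :: --a--▸ m10, --a--▸ m9
  m8 = c.a.0 | (0 | 0) :: --c--▸ m10
  m9 = 0 | a.(0 | 0) :: --a--▸ m11
  m10 = a.0 | (0 | 0) :: --a--▸ m11
  m11 = 0 | (0 | 0) :: stopped
Reachable graph of Q (12 states):
  n0 = a.c.a.0 | d.c.(0 | 0) :: --a--▸ n1, --d--▸ n2
  n1 = c.a.0 | d.c.(0 | 0) :: --c--▸ n3, --d--▸ n4
  n2 = a.c.a.0 | c.(0 | 0) :: --a--▸ n4, --c--▸ n5
  n3 = a.0 | d.c.(0 | 0) :: --a--▸ n6, --d--▸ n7
  n4 = c.a.0 | c.(0 | 0) :: --c--▸ n7, --c--▸ n8
  n5 = a.c.a.0 | (0 | 0) :: --a--▸ n8
  n6 = 0 | d.c.(0 | 0) :: --d--▸ n9
  n7 = a.0 | c.(0 | 0) :: --a--▸ n9, --c--▸ n10
  n8 = c.a.0 | (0 | 0) :: --c--▸ n10
  n9 = 0 | c.(0 | 0) :: --c--▸ n11
  n10 = a.0 | (0 | 0) :: --a--▸ n11
  n11 = 0 | (0 | 0) :: stopped
Bisimilarity quotient blocks:
  B0 = {m0}
  B1 = {m2}
  B2 = {m5, n5}
  B3 = {m8, n8}
  B4 = {m10, m9, n10}
  B5 = {m11, n11}
  B6 = {m4}
  B7 = {m7}
  B8 = {m1}
  B9 = {m3}
  B10 = {m6}
  B11 = {n0}
  B12 = {n1}
  B13 = {n3}
  B14 = {n7}
  B15 = {n9}
  B16 = {n6}
  B17 = {n4}
  B18 = {n2}
m0 ∈ B0, n0 ∈ B11 → different blocks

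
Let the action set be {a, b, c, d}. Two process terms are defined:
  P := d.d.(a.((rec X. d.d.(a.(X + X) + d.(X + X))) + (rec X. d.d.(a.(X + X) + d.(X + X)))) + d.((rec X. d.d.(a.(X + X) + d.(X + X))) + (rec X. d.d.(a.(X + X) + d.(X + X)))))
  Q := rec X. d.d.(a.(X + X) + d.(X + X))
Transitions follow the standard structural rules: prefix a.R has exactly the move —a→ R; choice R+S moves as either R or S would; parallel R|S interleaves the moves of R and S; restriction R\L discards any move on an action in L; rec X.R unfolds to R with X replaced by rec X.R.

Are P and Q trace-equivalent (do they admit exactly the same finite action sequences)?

Reachable graph of P (4 states):
  u0 = d.d.(a.((rec X. d.d.(a.(X + X) + d.(X + X))) + (rec X. d.d.(a.(X + X) + d.(X + X)))) + d.((rec X. d.d.(a.(X + X) + d.(X + X))) + (rec X. d.d.(a.(X + X) + d.(X + X))))) :: =d=> u1
  u1 = d.(a.((rec X. d.d.(a.(X + X) + d.(X + X))) + (rec X. d.d.(a.(X + X) + d.(X + X)))) + d.((rec X. d.d.(a.(X + X) + d.(X + X))) + (rec X. d.d.(a.(X + X) + d.(X + X))))) :: =d=> u2
  u2 = a.((rec X. d.d.(a.(X + X) + d.(X + X))) + (rec X. d.d.(a.(X + X) + d.(X + X)))) + d.((rec X. d.d.(a.(X + X) + d.(X + X))) + (rec X. d.d.(a.(X + X) + d.(X + X)))) :: =a=> u3, =d=> u3
  u3 = (rec X. d.d.(a.(X + X) + d.(X + X))) + (rec X. d.d.(a.(X + X) + d.(X + X))) :: =d=> u1
Reachable graph of Q (4 states):
  v0 = rec X. d.d.(a.(X + X) + d.(X + X)) :: =d=> v1
  v1 = d.(a.((rec X. d.d.(a.(X + X) + d.(X + X))) + (rec X. d.d.(a.(X + X) + d.(X + X)))) + d.((rec X. d.d.(a.(X + X) + d.(X + X))) + (rec X. d.d.(a.(X + X) + d.(X + X))))) :: =d=> v2
  v2 = a.((rec X. d.d.(a.(X + X) + d.(X + X))) + (rec X. d.d.(a.(X + X) + d.(X + X)))) + d.((rec X. d.d.(a.(X + X) + d.(X + X))) + (rec X. d.d.(a.(X + X) + d.(X + X)))) :: =a=> v3, =d=> v3
  v3 = (rec X. d.d.(a.(X + X) + d.(X + X))) + (rec X. d.d.(a.(X + X) + d.(X + X))) :: =d=> v1
Partition-refinement fixed point:
  B0 = {u0, u3, v0, v3}
  B1 = {u1, v1}
  B2 = {u2, v2}
u0 ∈ B0, v0 ∈ B0 → same block
Bisimilar ⇒ trace-equivalent.

trace-equivalent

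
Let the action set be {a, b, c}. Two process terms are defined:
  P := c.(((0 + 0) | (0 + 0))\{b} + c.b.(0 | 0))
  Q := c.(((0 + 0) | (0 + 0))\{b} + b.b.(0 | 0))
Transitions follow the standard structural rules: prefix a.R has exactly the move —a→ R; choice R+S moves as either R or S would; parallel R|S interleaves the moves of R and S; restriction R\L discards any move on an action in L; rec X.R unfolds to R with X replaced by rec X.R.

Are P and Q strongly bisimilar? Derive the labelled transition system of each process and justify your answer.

Reachable graph of P (4 states):
  s0 = c.(((0 + 0) | (0 + 0))\{b} + c.b.(0 | 0)) has moves —c→ s1
  s1 = ((0 + 0) | (0 + 0))\{b} + c.b.(0 | 0) has moves —c→ s2
  s2 = b.(0 | 0) has moves —b→ s3
  s3 = 0 | 0 has moves ∅
Reachable graph of Q (4 states):
  t0 = c.(((0 + 0) | (0 + 0))\{b} + b.b.(0 | 0)) has moves —c→ t1
  t1 = ((0 + 0) | (0 + 0))\{b} + b.b.(0 | 0) has moves —b→ t2
  t2 = b.(0 | 0) has moves —b→ t3
  t3 = 0 | 0 has moves ∅
Bisimilarity quotient blocks:
  B0 = {s0}
  B1 = {s1}
  B2 = {s2, t2}
  B3 = {s3, t3}
  B4 = {t0}
  B5 = {t1}
s0 ∈ B0, t0 ∈ B4 → different blocks

P ≁ Q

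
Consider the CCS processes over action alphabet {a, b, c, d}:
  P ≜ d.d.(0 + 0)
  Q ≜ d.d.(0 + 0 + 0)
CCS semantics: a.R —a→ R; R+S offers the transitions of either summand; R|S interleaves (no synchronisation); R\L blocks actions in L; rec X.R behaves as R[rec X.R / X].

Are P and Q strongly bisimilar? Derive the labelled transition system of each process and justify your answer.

bisimilar

P's transition system — 3 states:
  p0 = d.d.(0 + 0) has moves ··d··> p1
  p1 = d.(0 + 0) has moves ··d··> p2
  p2 = 0 + 0 has moves deadlocked
Q's transition system — 3 states:
  q0 = d.d.(0 + 0 + 0) has moves ··d··> q1
  q1 = d.(0 + 0 + 0) has moves ··d··> q2
  q2 = 0 + 0 + 0 has moves deadlocked
Partition-refinement fixed point:
  B0 = {p0, q0}
  B1 = {p1, q1}
  B2 = {p2, q2}
p0 ∈ B0, q0 ∈ B0 → same block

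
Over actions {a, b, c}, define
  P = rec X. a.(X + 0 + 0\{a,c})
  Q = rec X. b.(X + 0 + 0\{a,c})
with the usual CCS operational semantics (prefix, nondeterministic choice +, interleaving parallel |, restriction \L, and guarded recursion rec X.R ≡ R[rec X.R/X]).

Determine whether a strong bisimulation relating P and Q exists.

LTS(P): 2 reachable states
  p0 = rec X. a.(X + 0 + 0\{a,c}) ⊢ --a--▸ p1
  p1 = (rec X. a.(X + 0 + 0\{a,c})) + 0 + 0\{a,c} ⊢ --a--▸ p1
LTS(Q): 2 reachable states
  q0 = rec X. b.(X + 0 + 0\{a,c}) ⊢ --b--▸ q1
  q1 = (rec X. b.(X + 0 + 0\{a,c})) + 0 + 0\{a,c} ⊢ --b--▸ q1
Partition-refinement fixed point:
  B0 = {p0, p1}
  B1 = {q0, q1}
p0 ∈ B0, q0 ∈ B1 → different blocks

NO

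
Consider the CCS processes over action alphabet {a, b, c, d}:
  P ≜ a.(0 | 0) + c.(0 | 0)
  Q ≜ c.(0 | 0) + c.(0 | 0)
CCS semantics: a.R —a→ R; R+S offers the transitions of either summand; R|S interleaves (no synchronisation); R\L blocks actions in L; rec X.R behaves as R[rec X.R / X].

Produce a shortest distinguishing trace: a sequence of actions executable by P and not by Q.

Reachable graph of P (2 states):
  s0 = a.(0 | 0) + c.(0 | 0) :: ··a··> s1, ··c··> s1
  s1 = 0 | 0 :: ·
Reachable graph of Q (2 states):
  t0 = c.(0 | 0) + c.(0 | 0) :: ··c··> t1
  t1 = 0 | 0 :: ·
Run σ = ⟨a⟩ on P: start {s0}
  step 1 (a): {s1}
  P completes σ.
Run σ = ⟨a⟩ on Q: start {t0}
  step 1 (a): ∅  — Q cannot continue

a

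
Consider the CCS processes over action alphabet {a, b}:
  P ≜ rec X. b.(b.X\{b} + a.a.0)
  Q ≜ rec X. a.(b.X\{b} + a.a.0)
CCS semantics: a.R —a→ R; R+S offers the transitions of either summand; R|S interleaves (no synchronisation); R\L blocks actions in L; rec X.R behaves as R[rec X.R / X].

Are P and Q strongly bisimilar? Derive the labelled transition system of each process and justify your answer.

NO

P's transition system — 5 states:
  u0 = rec X. b.(b.X\{b} + a.a.0) has moves —b→ u1
  u1 = b.(rec X. b.(b.X\{b} + a.a.0))\{b} + a.a.0 has moves —a→ u2, —b→ u3
  u2 = a.0 has moves —a→ u4
  u3 = (rec X. b.(b.X\{b} + a.a.0))\{b} has moves ·
  u4 = 0 has moves ·
Q's transition system — 8 states:
  v0 = rec X. a.(b.X\{b} + a.a.0) has moves —a→ v1
  v1 = b.(rec X. a.(b.X\{b} + a.a.0))\{b} + a.a.0 has moves —a→ v2, —b→ v3
  v2 = a.0 has moves —a→ v4
  v3 = (rec X. a.(b.X\{b} + a.a.0))\{b} has moves —a→ v5
  v4 = 0 has moves ·
  v5 = (b.(rec X. a.(b.X\{b} + a.a.0))\{b} + a.a.0)\{b} has moves —a→ v6
  v6 = (a.0)\{b} has moves —a→ v7
  v7 = 0\{b} has moves ·
Coarsest stable partition (strong bisimilarity classes):
  B0 = {u0}
  B1 = {u1}
  B2 = {u3, u4, v4, v7}
  B3 = {u2, v2, v6}
  B4 = {v0}
  B5 = {v1}
  B6 = {v3}
  B7 = {v5}
u0 ∈ B0, v0 ∈ B4 → different blocks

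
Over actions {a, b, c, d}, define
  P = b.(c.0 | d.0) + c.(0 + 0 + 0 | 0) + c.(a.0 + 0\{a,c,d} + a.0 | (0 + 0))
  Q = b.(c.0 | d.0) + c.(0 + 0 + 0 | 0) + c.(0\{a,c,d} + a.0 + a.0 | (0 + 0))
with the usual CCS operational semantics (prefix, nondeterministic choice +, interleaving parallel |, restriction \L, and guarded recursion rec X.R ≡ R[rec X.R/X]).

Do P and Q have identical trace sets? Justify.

traces(P) = traces(Q)

P's transition system — 9 states:
  u0 = b.(c.0 | d.0) + c.(0 + 0 + 0 | 0) + c.(a.0 + 0\{a,c,d} + a.0 | (0 + 0)) ⊢ -b-> u1, -c-> u2, -c-> u3
  u1 = c.0 | d.0 ⊢ -c-> u4, -d-> u5
  u2 = 0 + 0 + 0 | 0 ⊢ deadlocked
  u3 = a.0 + 0\{a,c,d} + a.0 | (0 + 0) ⊢ -a-> u6, -a-> u7
  u4 = 0 | d.0 ⊢ -d-> u8
  u5 = c.0 | 0 ⊢ -c-> u8
  u6 = 0 ⊢ deadlocked
  u7 = 0 | (0 + 0) ⊢ deadlocked
  u8 = 0 | 0 ⊢ deadlocked
Q's transition system — 9 states:
  v0 = b.(c.0 | d.0) + c.(0 + 0 + 0 | 0) + c.(0\{a,c,d} + a.0 + a.0 | (0 + 0)) ⊢ -b-> v1, -c-> v2, -c-> v3
  v1 = c.0 | d.0 ⊢ -c-> v4, -d-> v5
  v2 = 0 + 0 + 0 | 0 ⊢ deadlocked
  v3 = 0\{a,c,d} + a.0 + a.0 | (0 + 0) ⊢ -a-> v6, -a-> v7
  v4 = 0 | d.0 ⊢ -d-> v8
  v5 = c.0 | 0 ⊢ -c-> v8
  v6 = 0 ⊢ deadlocked
  v7 = 0 | (0 + 0) ⊢ deadlocked
  v8 = 0 | 0 ⊢ deadlocked
Bisimilarity quotient blocks:
  B0 = {u0, v0}
  B1 = {u2, u6, u7, u8, v2, v6, v7, v8}
  B2 = {u1, v1}
  B3 = {u5, v5}
  B4 = {u4, v4}
  B5 = {u3, v3}
u0 ∈ B0, v0 ∈ B0 → same block
Bisimilar ⇒ trace-equivalent.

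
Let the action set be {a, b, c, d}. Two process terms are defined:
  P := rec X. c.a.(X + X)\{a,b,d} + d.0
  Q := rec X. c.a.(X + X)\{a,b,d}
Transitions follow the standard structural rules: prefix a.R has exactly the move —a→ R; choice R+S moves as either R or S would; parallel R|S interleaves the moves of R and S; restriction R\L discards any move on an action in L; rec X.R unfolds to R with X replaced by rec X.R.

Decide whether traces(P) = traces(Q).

NO — witness ⟨d⟩

Reachable graph of P (5 states):
  s0 = rec X. c.a.(X + X)\{a,b,d} + d.0 has moves —c→ s1, —d→ s2
  s1 = a.((rec X. c.a.(X + X)\{a,b,d} + d.0) + (rec X. c.a.(X + X)\{a,b,d} + d.0))\{a,b,d} has moves —a→ s3
  s2 = 0 has moves (no moves)
  s3 = ((rec X. c.a.(X + X)\{a,b,d} + d.0) + (rec X. c.a.(X + X)\{a,b,d} + d.0))\{a,b,d} has moves —c→ s4
  s4 = (a.((rec X. c.a.(X + X)\{a,b,d} + d.0) + (rec X. c.a.(X + X)\{a,b,d} + d.0))\{a,b,d})\{a,b,d} has moves (no moves)
Reachable graph of Q (4 states):
  t0 = rec X. c.a.(X + X)\{a,b,d} has moves —c→ t1
  t1 = a.((rec X. c.a.(X + X)\{a,b,d}) + (rec X. c.a.(X + X)\{a,b,d}))\{a,b,d} has moves —a→ t2
  t2 = ((rec X. c.a.(X + X)\{a,b,d}) + (rec X. c.a.(X + X)\{a,b,d}))\{a,b,d} has moves —c→ t3
  t3 = (a.((rec X. c.a.(X + X)\{a,b,d}) + (rec X. c.a.(X + X)\{a,b,d}))\{a,b,d})\{a,b,d} has moves (no moves)
Executing d from P (initial set {s0}):
  after d @ step 1: {s2}
  — P admits the full trace.
Executing d from Q (initial set {t0}):
  after d @ step 1: ∅  — Q cannot continue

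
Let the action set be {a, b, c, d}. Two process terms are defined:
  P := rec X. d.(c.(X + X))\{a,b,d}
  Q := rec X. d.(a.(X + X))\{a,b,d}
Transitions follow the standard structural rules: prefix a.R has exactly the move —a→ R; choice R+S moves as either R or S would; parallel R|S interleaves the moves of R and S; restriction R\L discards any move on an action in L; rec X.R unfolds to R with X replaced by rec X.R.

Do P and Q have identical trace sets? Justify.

trace-distinct — witness ⟨dc⟩

LTS(P): 3 reachable states
  m0 = rec X. d.(c.(X + X))\{a,b,d} | ··d··> m1
  m1 = (c.((rec X. d.(c.(X + X))\{a,b,d}) + (rec X. d.(c.(X + X))\{a,b,d})))\{a,b,d} | ··c··> m2
  m2 = ((rec X. d.(c.(X + X))\{a,b,d}) + (rec X. d.(c.(X + X))\{a,b,d}))\{a,b,d} | deadlocked
LTS(Q): 2 reachable states
  n0 = rec X. d.(a.(X + X))\{a,b,d} | ··d··> n1
  n1 = (a.((rec X. d.(a.(X + X))\{a,b,d}) + (rec X. d.(a.(X + X))\{a,b,d})))\{a,b,d} | deadlocked
Executing dc from P (initial set {m0}):
  [1] d ⇒ {m1}
  [2] c ⇒ {m2}
  — P admits the full trace.
Executing dc from Q (initial set {n0}):
  [1] d ⇒ {n1}
  [2] c ⇒ ∅ (Q stuck)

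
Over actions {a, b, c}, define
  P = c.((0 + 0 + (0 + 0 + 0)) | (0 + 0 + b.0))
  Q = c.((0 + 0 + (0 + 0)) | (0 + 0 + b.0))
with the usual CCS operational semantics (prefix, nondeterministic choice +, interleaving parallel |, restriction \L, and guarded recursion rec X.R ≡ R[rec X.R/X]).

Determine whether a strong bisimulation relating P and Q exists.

P ~ Q

P's transition system — 3 states:
  p0 = c.((0 + 0 + (0 + 0 + 0)) | (0 + 0 + b.0)) ⊢ =c=> p1
  p1 = (0 + 0 + (0 + 0 + 0)) | (0 + 0 + b.0) ⊢ =b=> p2
  p2 = (0 + 0 + (0 + 0 + 0)) | 0 ⊢ deadlocked
Q's transition system — 3 states:
  q0 = c.((0 + 0 + (0 + 0)) | (0 + 0 + b.0)) ⊢ =c=> q1
  q1 = (0 + 0 + (0 + 0)) | (0 + 0 + b.0) ⊢ =b=> q2
  q2 = (0 + 0 + (0 + 0)) | 0 ⊢ deadlocked
Partition-refinement fixed point:
  B0 = {p0, q0}
  B1 = {p1, q1}
  B2 = {p2, q2}
p0 ∈ B0, q0 ∈ B0 → same block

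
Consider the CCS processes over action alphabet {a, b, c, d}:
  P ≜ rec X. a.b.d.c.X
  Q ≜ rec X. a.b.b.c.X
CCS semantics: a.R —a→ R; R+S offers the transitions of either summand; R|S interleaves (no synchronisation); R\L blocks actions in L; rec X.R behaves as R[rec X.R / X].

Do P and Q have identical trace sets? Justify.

LTS(P): 4 reachable states
  s0 = rec X. a.b.d.c.X has moves =a=> s1
  s1 = b.d.c.(rec X. a.b.d.c.X) has moves =b=> s2
  s2 = d.c.(rec X. a.b.d.c.X) has moves =d=> s3
  s3 = c.(rec X. a.b.d.c.X) has moves =c=> s0
LTS(Q): 4 reachable states
  t0 = rec X. a.b.b.c.X has moves =a=> t1
  t1 = b.b.c.(rec X. a.b.b.c.X) has moves =b=> t2
  t2 = b.c.(rec X. a.b.b.c.X) has moves =b=> t3
  t3 = c.(rec X. a.b.b.c.X) has moves =c=> t0
Run σ = ⟨abd⟩ on P: start {s0}
  after a @ step 1: {s1}
  after b @ step 2: {s2}
  after d @ step 3: {s3}
  P completes σ.
Run σ = ⟨abd⟩ on Q: start {t0}
  after a @ step 1: {t1}
  after b @ step 2: {t2}
  after d @ step 3: ∅ (Q stuck)

traces(P) ≠ traces(Q) — witness ⟨abd⟩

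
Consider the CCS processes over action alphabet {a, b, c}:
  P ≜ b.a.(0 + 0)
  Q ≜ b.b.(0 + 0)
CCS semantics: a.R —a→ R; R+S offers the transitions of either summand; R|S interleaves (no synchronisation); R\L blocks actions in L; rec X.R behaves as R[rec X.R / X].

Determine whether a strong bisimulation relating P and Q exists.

Reachable graph of P (3 states):
  p0 = b.a.(0 + 0) | -b-> p1
  p1 = a.(0 + 0) | -a-> p2
  p2 = 0 + 0 | ·
Reachable graph of Q (3 states):
  q0 = b.b.(0 + 0) | -b-> q1
  q1 = b.(0 + 0) | -b-> q2
  q2 = 0 + 0 | ·
Coarsest stable partition (strong bisimilarity classes):
  B0 = {p0}
  B1 = {p1}
  B2 = {p2, q2}
  B3 = {q0}
  B4 = {q1}
p0 ∈ B0, q0 ∈ B3 → different blocks

not bisimilar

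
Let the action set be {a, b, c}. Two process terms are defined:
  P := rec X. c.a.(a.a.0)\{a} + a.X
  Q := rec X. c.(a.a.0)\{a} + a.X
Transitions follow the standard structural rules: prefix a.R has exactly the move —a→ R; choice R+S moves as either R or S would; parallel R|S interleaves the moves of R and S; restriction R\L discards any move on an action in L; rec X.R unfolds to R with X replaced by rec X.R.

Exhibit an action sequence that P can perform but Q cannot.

Reachable graph of P (3 states):
  p0 = rec X. c.a.(a.a.0)\{a} + a.X :: ··a··> p0, ··c··> p1
  p1 = a.(a.a.0)\{a} :: ··a··> p2
  p2 = (a.a.0)\{a} :: ·
Reachable graph of Q (2 states):
  q0 = rec X. c.(a.a.0)\{a} + a.X :: ··a··> q0, ··c··> q1
  q1 = (a.a.0)\{a} :: ·
Run σ = ⟨ca⟩ on P: start {p0}
  after c @ step 1: {p1}
  after a @ step 2: {p2}
  — P admits the full trace.
Run σ = ⟨ca⟩ on Q: start {q0}
  after c @ step 1: {q1}
  after a @ step 2: ∅ (Q stuck)

ca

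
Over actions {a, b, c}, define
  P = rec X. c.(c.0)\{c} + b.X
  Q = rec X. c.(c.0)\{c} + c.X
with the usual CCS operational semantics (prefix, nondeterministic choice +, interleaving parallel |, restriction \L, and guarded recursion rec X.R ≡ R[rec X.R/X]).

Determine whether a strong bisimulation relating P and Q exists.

Reachable graph of P (2 states):
  m0 = rec X. c.(c.0)\{c} + b.X → --b--▸ m0, --c--▸ m1
  m1 = (c.0)\{c} → ·
Reachable graph of Q (2 states):
  n0 = rec X. c.(c.0)\{c} + c.X → --c--▸ n0, --c--▸ n1
  n1 = (c.0)\{c} → ·
Partition-refinement fixed point:
  B0 = {m0}
  B1 = {m1, n1}
  B2 = {n0}
m0 ∈ B0, n0 ∈ B2 → different blocks

NO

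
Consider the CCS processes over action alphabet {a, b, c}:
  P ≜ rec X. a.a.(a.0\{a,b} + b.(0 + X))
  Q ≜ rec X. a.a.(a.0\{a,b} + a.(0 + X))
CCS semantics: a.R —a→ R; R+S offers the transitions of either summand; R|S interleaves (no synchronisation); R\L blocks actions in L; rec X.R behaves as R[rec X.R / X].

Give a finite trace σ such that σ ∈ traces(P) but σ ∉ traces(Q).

aab

P's transition system — 5 states:
  u0 = rec X. a.a.(a.0\{a,b} + b.(0 + X)) | =a=> u1
  u1 = a.(a.0\{a,b} + b.(0 + (rec X. a.a.(a.0\{a,b} + b.(0 + X))))) | =a=> u2
  u2 = a.0\{a,b} + b.(0 + (rec X. a.a.(a.0\{a,b} + b.(0 + X)))) | =a=> u3, =b=> u4
  u3 = 0\{a,b} | ·
  u4 = 0 + (rec X. a.a.(a.0\{a,b} + b.(0 + X))) | =a=> u1
Q's transition system — 5 states:
  v0 = rec X. a.a.(a.0\{a,b} + a.(0 + X)) | =a=> v1
  v1 = a.(a.0\{a,b} + a.(0 + (rec X. a.a.(a.0\{a,b} + a.(0 + X))))) | =a=> v2
  v2 = a.0\{a,b} + a.(0 + (rec X. a.a.(a.0\{a,b} + a.(0 + X)))) | =a=> v3, =a=> v4
  v3 = 0 + (rec X. a.a.(a.0\{a,b} + a.(0 + X))) | =a=> v1
  v4 = 0\{a,b} | ·
Trace ⟨aab⟩ through P, begin at {u0}:
  after a @ step 1: {u1}
  after a @ step 2: {u2}
  after b @ step 3: {u4}
  P completes σ.
Trace ⟨aab⟩ through Q, begin at {v0}:
  after a @ step 1: {v1}
  after a @ step 2: {v2}
  after b @ step 3: no successor for Q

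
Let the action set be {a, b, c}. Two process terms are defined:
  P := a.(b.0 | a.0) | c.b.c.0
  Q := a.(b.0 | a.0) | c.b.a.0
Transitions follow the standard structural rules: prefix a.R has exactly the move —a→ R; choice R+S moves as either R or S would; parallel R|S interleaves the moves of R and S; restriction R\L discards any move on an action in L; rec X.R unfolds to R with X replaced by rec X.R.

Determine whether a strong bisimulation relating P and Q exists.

LTS(P): 20 reachable states
  u0 = a.(b.0 | a.0) | c.b.c.0 → -a-> u1, -c-> u2
  u1 = b.0 | a.0 | c.b.c.0 → -a-> u3, -b-> u4, -c-> u5
  u2 = a.(b.0 | a.0) | b.c.0 → -a-> u5, -b-> u6
  u3 = b.0 | 0 | c.b.c.0 → -b-> u7, -c-> u8
  u4 = 0 | a.0 | c.b.c.0 → -a-> u7, -c-> u9
  u5 = b.0 | a.0 | b.c.0 → -a-> u8, -b-> u10, -b-> u9
  u6 = a.(b.0 | a.0) | c.0 → -a-> u10, -c-> u11
  u7 = 0 | 0 | c.b.c.0 → -c-> u12
  u8 = b.0 | 0 | b.c.0 → -b-> u12, -b-> u13
  u9 = 0 | a.0 | b.c.0 → -a-> u12, -b-> u14
  u10 = b.0 | a.0 | c.0 → -a-> u13, -b-> u14, -c-> u15
  u11 = a.(b.0 | a.0) | 0 → -a-> u15
  u12 = 0 | 0 | b.c.0 → -b-> u16
  u13 = b.0 | 0 | c.0 → -b-> u16, -c-> u17
  u14 = 0 | a.0 | c.0 → -a-> u16, -c-> u18
  u15 = b.0 | a.0 | 0 → -a-> u17, -b-> u18
  u16 = 0 | 0 | c.0 → -c-> u19
  u17 = b.0 | 0 | 0 → -b-> u19
  u18 = 0 | a.0 | 0 → -a-> u19
  u19 = 0 | 0 | 0 → ·
LTS(Q): 20 reachable states
  v0 = a.(b.0 | a.0) | c.b.a.0 → -a-> v1, -c-> v2
  v1 = b.0 | a.0 | c.b.a.0 → -a-> v3, -b-> v4, -c-> v5
  v2 = a.(b.0 | a.0) | b.a.0 → -a-> v5, -b-> v6
  v3 = b.0 | 0 | c.b.a.0 → -b-> v7, -c-> v8
  v4 = 0 | a.0 | c.b.a.0 → -a-> v7, -c-> v9
  v5 = b.0 | a.0 | b.a.0 → -a-> v8, -b-> v10, -b-> v9
  v6 = a.(b.0 | a.0) | a.0 → -a-> v10, -a-> v11
  v7 = 0 | 0 | c.b.a.0 → -c-> v12
  v8 = b.0 | 0 | b.a.0 → -b-> v12, -b-> v13
  v9 = 0 | a.0 | b.a.0 → -a-> v12, -b-> v14
  v10 = b.0 | a.0 | a.0 → -a-> v13, -a-> v15, -b-> v14
  v11 = a.(b.0 | a.0) | 0 → -a-> v15
  v12 = 0 | 0 | b.a.0 → -b-> v16
  v13 = b.0 | 0 | a.0 → -a-> v17, -b-> v16
  v14 = 0 | a.0 | a.0 → -a-> v16, -a-> v18
  v15 = b.0 | a.0 | 0 → -a-> v17, -b-> v18
  v16 = 0 | 0 | a.0 → -a-> v19
  v17 = b.0 | 0 | 0 → -b-> v19
  v18 = 0 | a.0 | 0 → -a-> v19
  v19 = 0 | 0 | 0 → ·
Partition-refinement fixed point:
  B0 = {u0}
  B1 = {u2}
  B2 = {u6}
  B3 = {u11, v11}
  B4 = {u15, v13, v15}
  B5 = {u18, v16, v18}
  B6 = {u19, v19}
  B7 = {u17, v17}
  B8 = {u10}
  B9 = {u14}
  B10 = {u16}
  B11 = {u13}
  B12 = {u5}
  B13 = {u8}
  B14 = {u12}
  B15 = {u9}
  B16 = {u1}
  B17 = {u4}
  B18 = {u7}
  B19 = {u3}
  B20 = {v0}
  B21 = {v1}
  B22 = {v4}
  B23 = {v7}
  B24 = {v12}
  B25 = {v9}
  B26 = {v14}
  B27 = {v3}
  B28 = {v8}
  B29 = {v5}
  B30 = {v10}
  B31 = {v2}
  B32 = {v6}
u0 ∈ B0, v0 ∈ B20 → different blocks

not bisimilar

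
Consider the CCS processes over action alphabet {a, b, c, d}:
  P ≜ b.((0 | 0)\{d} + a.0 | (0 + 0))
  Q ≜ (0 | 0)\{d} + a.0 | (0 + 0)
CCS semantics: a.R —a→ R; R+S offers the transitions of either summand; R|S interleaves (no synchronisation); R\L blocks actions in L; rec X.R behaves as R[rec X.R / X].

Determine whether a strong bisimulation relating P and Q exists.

LTS(P): 3 reachable states
  s0 = b.((0 | 0)\{d} + a.0 | (0 + 0)) | =b=> s1
  s1 = (0 | 0)\{d} + a.0 | (0 + 0) | =a=> s2
  s2 = 0 | (0 + 0) | ∅
LTS(Q): 2 reachable states
  t0 = (0 | 0)\{d} + a.0 | (0 + 0) | =a=> t1
  t1 = 0 | (0 + 0) | ∅
Coarsest stable partition (strong bisimilarity classes):
  B0 = {s0}
  B1 = {s1, t0}
  B2 = {s2, t1}
s0 ∈ B0, t0 ∈ B1 → different blocks

P ≁ Q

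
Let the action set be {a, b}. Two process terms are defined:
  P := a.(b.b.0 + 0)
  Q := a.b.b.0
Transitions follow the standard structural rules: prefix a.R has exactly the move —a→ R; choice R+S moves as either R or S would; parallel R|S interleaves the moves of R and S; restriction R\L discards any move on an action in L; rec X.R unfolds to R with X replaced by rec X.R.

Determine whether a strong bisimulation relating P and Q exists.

bisimilar

Reachable graph of P (4 states):
  m0 = a.(b.b.0 + 0) → —a→ m1
  m1 = b.b.0 + 0 → —b→ m2
  m2 = b.0 → —b→ m3
  m3 = 0 → ∅
Reachable graph of Q (4 states):
  n0 = a.b.b.0 → —a→ n1
  n1 = b.b.0 → —b→ n2
  n2 = b.0 → —b→ n3
  n3 = 0 → ∅
Partition-refinement fixed point:
  B0 = {m0, n0}
  B1 = {m1, n1}
  B2 = {m2, n2}
  B3 = {m3, n3}
m0 ∈ B0, n0 ∈ B0 → same block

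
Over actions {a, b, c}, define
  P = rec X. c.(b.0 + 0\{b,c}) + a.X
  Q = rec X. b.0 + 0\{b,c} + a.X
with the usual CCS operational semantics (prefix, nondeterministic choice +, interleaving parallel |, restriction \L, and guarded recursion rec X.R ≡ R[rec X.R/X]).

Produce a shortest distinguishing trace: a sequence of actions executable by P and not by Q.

P's transition system — 3 states:
  p0 = rec X. c.(b.0 + 0\{b,c}) + a.X | --a--▸ p0, --c--▸ p1
  p1 = b.0 + 0\{b,c} | --b--▸ p2
  p2 = 0 | deadlocked
Q's transition system — 2 states:
  q0 = rec X. b.0 + 0\{b,c} + a.X | --a--▸ q0, --b--▸ q1
  q1 = 0 | deadlocked
Run σ = ⟨c⟩ on P: start {p0}
  after c @ step 1: {p1}
  P completes σ.
Run σ = ⟨c⟩ on Q: start {q0}
  after c @ step 1: no successor for Q

c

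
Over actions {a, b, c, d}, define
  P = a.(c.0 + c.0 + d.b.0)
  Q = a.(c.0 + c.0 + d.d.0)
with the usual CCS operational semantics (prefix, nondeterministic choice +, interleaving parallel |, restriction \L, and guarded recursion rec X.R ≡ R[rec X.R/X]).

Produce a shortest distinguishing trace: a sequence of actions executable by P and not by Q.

LTS(P): 4 reachable states
  s0 = a.(c.0 + c.0 + d.b.0) ⊢ -a-> s1
  s1 = c.0 + c.0 + d.b.0 ⊢ -c-> s2, -d-> s3
  s2 = 0 ⊢ (no moves)
  s3 = b.0 ⊢ -b-> s2
LTS(Q): 4 reachable states
  t0 = a.(c.0 + c.0 + d.d.0) ⊢ -a-> t1
  t1 = c.0 + c.0 + d.d.0 ⊢ -c-> t2, -d-> t3
  t2 = 0 ⊢ (no moves)
  t3 = d.0 ⊢ -d-> t2
Executing adb from P (initial set {s0}):
  after a @ step 1: {s1}
  after d @ step 2: {s3}
  after b @ step 3: {s2}
  — P admits the full trace.
Executing adb from Q (initial set {t0}):
  after a @ step 1: {t1}
  after d @ step 2: {t3}
  after b @ step 3: no successor for Q

adb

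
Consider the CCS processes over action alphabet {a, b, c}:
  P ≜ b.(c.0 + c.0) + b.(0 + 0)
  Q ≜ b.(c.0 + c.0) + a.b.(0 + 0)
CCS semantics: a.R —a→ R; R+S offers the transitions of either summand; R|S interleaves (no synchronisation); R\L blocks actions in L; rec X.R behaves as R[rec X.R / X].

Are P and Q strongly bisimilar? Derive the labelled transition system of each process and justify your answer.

NO

LTS(P): 4 reachable states
  p0 = b.(c.0 + c.0) + b.(0 + 0) :: ··b··> p1, ··b··> p2
  p1 = 0 + 0 :: stopped
  p2 = c.0 + c.0 :: ··c··> p3
  p3 = 0 :: stopped
LTS(Q): 5 reachable states
  q0 = b.(c.0 + c.0) + a.b.(0 + 0) :: ··a··> q1, ··b··> q2
  q1 = b.(0 + 0) :: ··b··> q3
  q2 = c.0 + c.0 :: ··c··> q4
  q3 = 0 + 0 :: stopped
  q4 = 0 :: stopped
Partition-refinement fixed point:
  B0 = {p0}
  B1 = {p2, q2}
  B2 = {p1, p3, q3, q4}
  B3 = {q0}
  B4 = {q1}
p0 ∈ B0, q0 ∈ B3 → different blocks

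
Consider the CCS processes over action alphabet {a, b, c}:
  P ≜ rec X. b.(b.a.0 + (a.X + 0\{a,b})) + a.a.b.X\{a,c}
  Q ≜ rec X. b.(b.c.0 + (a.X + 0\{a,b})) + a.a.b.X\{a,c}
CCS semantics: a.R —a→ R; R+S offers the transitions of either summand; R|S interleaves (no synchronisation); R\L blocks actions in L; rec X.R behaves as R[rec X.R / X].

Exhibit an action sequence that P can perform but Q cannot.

P's transition system — 9 states:
  u0 = rec X. b.(b.a.0 + (a.X + 0\{a,b})) + a.a.b.X\{a,c} :: -a-> u1, -b-> u2
  u1 = a.b.(rec X. b.(b.a.0 + (a.X + 0\{a,b})) + a.a.b.X\{a,c})\{a,c} :: -a-> u3
  u2 = b.a.0 + (a.(rec X. b.(b.a.0 + (a.X + 0\{a,b})) + a.a.b.X\{a,c}) + 0\{a,b}) :: -a-> u0, -b-> u4
  u3 = b.(rec X. b.(b.a.0 + (a.X + 0\{a,b})) + a.a.b.X\{a,c})\{a,c} :: -b-> u5
  u4 = a.0 :: -a-> u6
  u5 = (rec X. b.(b.a.0 + (a.X + 0\{a,b})) + a.a.b.X\{a,c})\{a,c} :: -b-> u7
  u6 = 0 :: ·
  u7 = (b.a.0 + (a.(rec X. b.(b.a.0 + (a.X + 0\{a,b})) + a.a.b.X\{a,c}) + 0\{a,b}))\{a,c} :: -b-> u8
  u8 = (a.0)\{a,c} :: ·
Q's transition system — 9 states:
  v0 = rec X. b.(b.c.0 + (a.X + 0\{a,b})) + a.a.b.X\{a,c} :: -a-> v1, -b-> v2
  v1 = a.b.(rec X. b.(b.c.0 + (a.X + 0\{a,b})) + a.a.b.X\{a,c})\{a,c} :: -a-> v3
  v2 = b.c.0 + (a.(rec X. b.(b.c.0 + (a.X + 0\{a,b})) + a.a.b.X\{a,c}) + 0\{a,b}) :: -a-> v0, -b-> v4
  v3 = b.(rec X. b.(b.c.0 + (a.X + 0\{a,b})) + a.a.b.X\{a,c})\{a,c} :: -b-> v5
  v4 = c.0 :: -c-> v6
  v5 = (rec X. b.(b.c.0 + (a.X + 0\{a,b})) + a.a.b.X\{a,c})\{a,c} :: -b-> v7
  v6 = 0 :: ·
  v7 = (b.c.0 + (a.(rec X. b.(b.c.0 + (a.X + 0\{a,b})) + a.a.b.X\{a,c}) + 0\{a,b}))\{a,c} :: -b-> v8
  v8 = (c.0)\{a,c} :: ·
Run σ = ⟨bba⟩ on P: start {u0}
  [1] b ⇒ {u2}
  [2] b ⇒ {u4}
  [3] a ⇒ {u6}
  — P admits the full trace.
Run σ = ⟨bba⟩ on Q: start {v0}
  [1] b ⇒ {v2}
  [2] b ⇒ {v4}
  [3] a ⇒ no successor for Q

bba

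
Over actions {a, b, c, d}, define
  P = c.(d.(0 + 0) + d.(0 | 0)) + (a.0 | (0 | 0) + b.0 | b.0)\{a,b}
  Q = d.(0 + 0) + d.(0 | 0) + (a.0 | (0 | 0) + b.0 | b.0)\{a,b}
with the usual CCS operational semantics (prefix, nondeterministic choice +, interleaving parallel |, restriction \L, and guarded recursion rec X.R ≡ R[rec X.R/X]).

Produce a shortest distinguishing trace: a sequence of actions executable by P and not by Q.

P's transition system — 4 states:
  p0 = c.(d.(0 + 0) + d.(0 | 0)) + (a.0 | (0 | 0) + b.0 | b.0)\{a,b} :: ··c··> p1
  p1 = d.(0 + 0) + d.(0 | 0) :: ··d··> p2, ··d··> p3
  p2 = 0 + 0 :: stopped
  p3 = 0 | 0 :: stopped
Q's transition system — 3 states:
  q0 = d.(0 + 0) + d.(0 | 0) + (a.0 | (0 | 0) + b.0 | b.0)\{a,b} :: ··d··> q1, ··d··> q2
  q1 = 0 + 0 :: stopped
  q2 = 0 | 0 :: stopped
Executing c from P (initial set {p0}):
  after c @ step 1: {p1}
  — P admits the full trace.
Executing c from Q (initial set {q0}):
  after c @ step 1: no successor for Q

c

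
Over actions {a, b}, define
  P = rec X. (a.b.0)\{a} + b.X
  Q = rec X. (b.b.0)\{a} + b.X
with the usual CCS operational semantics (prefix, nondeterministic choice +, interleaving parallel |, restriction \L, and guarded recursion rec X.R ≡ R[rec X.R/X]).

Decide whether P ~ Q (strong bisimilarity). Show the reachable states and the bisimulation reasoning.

Reachable graph of P (1 states):
  p0 = rec X. (a.b.0)\{a} + b.X has moves --b--▸ p0
Reachable graph of Q (3 states):
  q0 = rec X. (b.b.0)\{a} + b.X has moves --b--▸ q0, --b--▸ q1
  q1 = (b.0)\{a} has moves --b--▸ q2
  q2 = 0\{a} has moves ∅
Bisimilarity quotient blocks:
  B0 = {p0}
  B1 = {q0}
  B2 = {q1}
  B3 = {q2}
p0 ∈ B0, q0 ∈ B1 → different blocks

P ≁ Q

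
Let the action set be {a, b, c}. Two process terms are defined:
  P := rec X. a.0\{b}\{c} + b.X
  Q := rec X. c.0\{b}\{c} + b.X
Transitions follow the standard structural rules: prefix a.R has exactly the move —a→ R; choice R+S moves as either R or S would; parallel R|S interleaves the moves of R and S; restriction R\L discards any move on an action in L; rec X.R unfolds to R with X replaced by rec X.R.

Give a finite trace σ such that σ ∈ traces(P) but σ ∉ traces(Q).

Reachable graph of P (2 states):
  u0 = rec X. a.0\{b}\{c} + b.X has moves ··a··> u1, ··b··> u0
  u1 = 0\{b}\{c} has moves ∅
Reachable graph of Q (2 states):
  v0 = rec X. c.0\{b}\{c} + b.X has moves ··b··> v0, ··c··> v1
  v1 = 0\{b}\{c} has moves ∅
Run σ = ⟨a⟩ on P: start {u0}
  step 1 (a): {u1}
  — P admits the full trace.
Run σ = ⟨a⟩ on Q: start {v0}
  step 1 (a): ∅  — Q cannot continue

a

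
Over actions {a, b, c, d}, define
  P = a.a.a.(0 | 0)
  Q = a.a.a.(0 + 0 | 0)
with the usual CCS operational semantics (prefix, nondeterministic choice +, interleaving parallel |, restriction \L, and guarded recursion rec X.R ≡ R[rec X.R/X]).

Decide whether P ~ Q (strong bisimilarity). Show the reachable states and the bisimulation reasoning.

Reachable graph of P (4 states):
  m0 = a.a.a.(0 | 0) ⊢ —a→ m1
  m1 = a.a.(0 | 0) ⊢ —a→ m2
  m2 = a.(0 | 0) ⊢ —a→ m3
  m3 = 0 | 0 ⊢ deadlocked
Reachable graph of Q (4 states):
  n0 = a.a.a.(0 + 0 | 0) ⊢ —a→ n1
  n1 = a.a.(0 + 0 | 0) ⊢ —a→ n2
  n2 = a.(0 + 0 | 0) ⊢ —a→ n3
  n3 = 0 + 0 | 0 ⊢ deadlocked
Bisimilarity quotient blocks:
  B0 = {m0, n0}
  B1 = {m1, n1}
  B2 = {m2, n2}
  B3 = {m3, n3}
m0 ∈ B0, n0 ∈ B0 → same block

YES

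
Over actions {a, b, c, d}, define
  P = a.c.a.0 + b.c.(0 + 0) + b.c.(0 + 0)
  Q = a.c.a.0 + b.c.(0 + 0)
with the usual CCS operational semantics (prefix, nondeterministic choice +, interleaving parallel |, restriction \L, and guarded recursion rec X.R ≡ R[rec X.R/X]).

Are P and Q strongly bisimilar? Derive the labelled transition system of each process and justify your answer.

YES

P's transition system — 6 states:
  m0 = a.c.a.0 + b.c.(0 + 0) + b.c.(0 + 0) ⊢ ··a··> m1, ··b··> m2
  m1 = c.a.0 ⊢ ··c··> m3
  m2 = c.(0 + 0) ⊢ ··c··> m4
  m3 = a.0 ⊢ ··a··> m5
  m4 = 0 + 0 ⊢ (no moves)
  m5 = 0 ⊢ (no moves)
Q's transition system — 6 states:
  n0 = a.c.a.0 + b.c.(0 + 0) ⊢ ··a··> n1, ··b··> n2
  n1 = c.a.0 ⊢ ··c··> n3
  n2 = c.(0 + 0) ⊢ ··c··> n4
  n3 = a.0 ⊢ ··a··> n5
  n4 = 0 + 0 ⊢ (no moves)
  n5 = 0 ⊢ (no moves)
Coarsest stable partition (strong bisimilarity classes):
  B0 = {m0, n0}
  B1 = {m1, n1}
  B2 = {m3, n3}
  B3 = {m4, m5, n4, n5}
  B4 = {m2, n2}
m0 ∈ B0, n0 ∈ B0 → same block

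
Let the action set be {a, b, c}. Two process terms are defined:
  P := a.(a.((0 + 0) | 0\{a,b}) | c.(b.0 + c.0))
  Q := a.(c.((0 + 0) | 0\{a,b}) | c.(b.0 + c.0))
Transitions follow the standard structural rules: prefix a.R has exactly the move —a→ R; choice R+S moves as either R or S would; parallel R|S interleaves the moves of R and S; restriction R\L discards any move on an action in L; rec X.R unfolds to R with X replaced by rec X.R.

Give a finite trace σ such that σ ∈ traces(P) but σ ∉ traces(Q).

aa

P's transition system — 7 states:
  m0 = a.(a.((0 + 0) | 0\{a,b}) | c.(b.0 + c.0)) → -a-> m1
  m1 = a.((0 + 0) | 0\{a,b}) | c.(b.0 + c.0) → -a-> m2, -c-> m3
  m2 = (0 + 0) | 0\{a,b} | c.(b.0 + c.0) → -c-> m4
  m3 = a.((0 + 0) | 0\{a,b}) | (b.0 + c.0) → -a-> m4, -b-> m5, -c-> m5
  m4 = (0 + 0) | 0\{a,b} | (b.0 + c.0) → -b-> m6, -c-> m6
  m5 = a.((0 + 0) | 0\{a,b}) | 0 → -a-> m6
  m6 = (0 + 0) | 0\{a,b} | 0 → ∅
Q's transition system — 7 states:
  n0 = a.(c.((0 + 0) | 0\{a,b}) | c.(b.0 + c.0)) → -a-> n1
  n1 = c.((0 + 0) | 0\{a,b}) | c.(b.0 + c.0) → -c-> n2, -c-> n3
  n2 = (0 + 0) | 0\{a,b} | c.(b.0 + c.0) → -c-> n4
  n3 = c.((0 + 0) | 0\{a,b}) | (b.0 + c.0) → -b-> n5, -c-> n4, -c-> n5
  n4 = (0 + 0) | 0\{a,b} | (b.0 + c.0) → -b-> n6, -c-> n6
  n5 = c.((0 + 0) | 0\{a,b}) | 0 → -c-> n6
  n6 = (0 + 0) | 0\{a,b} | 0 → ∅
Executing aa from P (initial set {m0}):
  after a @ step 1: {m1}
  after a @ step 2: {m2}
  ✓ P
Executing aa from Q (initial set {n0}):
  after a @ step 1: {n1}
  after a @ step 2: ∅  — Q cannot continue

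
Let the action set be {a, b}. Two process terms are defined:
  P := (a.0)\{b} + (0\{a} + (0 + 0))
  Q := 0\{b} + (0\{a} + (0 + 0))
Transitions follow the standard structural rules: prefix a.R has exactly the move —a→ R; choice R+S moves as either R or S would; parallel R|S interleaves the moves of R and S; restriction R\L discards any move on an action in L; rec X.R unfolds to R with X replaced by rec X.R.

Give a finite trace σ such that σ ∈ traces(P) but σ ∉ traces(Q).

P's transition system — 2 states:
  m0 = (a.0)\{b} + (0\{a} + (0 + 0)) :: —a→ m1
  m1 = 0\{b} :: (no moves)
Q's transition system — 1 states:
  n0 = 0\{b} + (0\{a} + (0 + 0)) :: (no moves)
Executing a from P (initial set {m0}):
  after a @ step 1: {m1}
  P completes σ.
Executing a from Q (initial set {n0}):
  after a @ step 1: ∅  — Q cannot continue

a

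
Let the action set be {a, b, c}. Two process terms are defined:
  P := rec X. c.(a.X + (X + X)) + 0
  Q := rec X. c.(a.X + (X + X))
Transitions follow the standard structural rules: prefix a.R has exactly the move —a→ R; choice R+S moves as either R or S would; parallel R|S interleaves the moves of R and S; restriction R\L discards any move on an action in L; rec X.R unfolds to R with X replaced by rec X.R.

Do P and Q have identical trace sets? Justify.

Reachable graph of P (2 states):
  p0 = rec X. c.(a.X + (X + X)) + 0 | ··c··> p1
  p1 = a.(rec X. c.(a.X + (X + X)) + 0) + ((rec X. c.(a.X + (X + X)) + 0) + (rec X. c.(a.X + (X + X)) + 0)) | ··a··> p0, ··c··> p1
Reachable graph of Q (2 states):
  q0 = rec X. c.(a.X + (X + X)) | ··c··> q1
  q1 = a.(rec X. c.(a.X + (X + X))) + ((rec X. c.(a.X + (X + X))) + (rec X. c.(a.X + (X + X)))) | ··a··> q0, ··c··> q1
Partition-refinement fixed point:
  B0 = {p0, q0}
  B1 = {p1, q1}
p0 ∈ B0, q0 ∈ B0 → same block
Bisimilar ⇒ trace-equivalent.

trace-equivalent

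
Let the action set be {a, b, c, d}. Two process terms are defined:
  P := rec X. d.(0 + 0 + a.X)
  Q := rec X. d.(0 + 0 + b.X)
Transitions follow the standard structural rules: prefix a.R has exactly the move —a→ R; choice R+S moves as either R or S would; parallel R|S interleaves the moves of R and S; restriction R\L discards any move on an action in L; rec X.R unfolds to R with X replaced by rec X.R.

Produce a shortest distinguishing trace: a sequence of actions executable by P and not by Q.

da

LTS(P): 2 reachable states
  u0 = rec X. d.(0 + 0 + a.X) has moves -d-> u1
  u1 = 0 + 0 + a.(rec X. d.(0 + 0 + a.X)) has moves -a-> u0
LTS(Q): 2 reachable states
  v0 = rec X. d.(0 + 0 + b.X) has moves -d-> v1
  v1 = 0 + 0 + b.(rec X. d.(0 + 0 + b.X)) has moves -b-> v0
Run σ = ⟨da⟩ on P: start {u0}
  step 1 (d): {u1}
  step 2 (a): {u0}
  — P admits the full trace.
Run σ = ⟨da⟩ on Q: start {v0}
  step 1 (d): {v1}
  step 2 (a): no successor for Q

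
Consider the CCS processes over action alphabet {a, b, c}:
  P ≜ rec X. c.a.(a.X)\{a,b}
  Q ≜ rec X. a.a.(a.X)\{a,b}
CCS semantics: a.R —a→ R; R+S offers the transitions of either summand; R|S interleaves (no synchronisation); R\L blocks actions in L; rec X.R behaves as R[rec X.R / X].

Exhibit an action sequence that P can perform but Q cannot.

LTS(P): 3 reachable states
  m0 = rec X. c.a.(a.X)\{a,b} has moves ··c··> m1
  m1 = a.(a.(rec X. c.a.(a.X)\{a,b}))\{a,b} has moves ··a··> m2
  m2 = (a.(rec X. c.a.(a.X)\{a,b}))\{a,b} has moves ∅
LTS(Q): 3 reachable states
  n0 = rec X. a.a.(a.X)\{a,b} has moves ··a··> n1
  n1 = a.(a.(rec X. a.a.(a.X)\{a,b}))\{a,b} has moves ··a··> n2
  n2 = (a.(rec X. a.a.(a.X)\{a,b}))\{a,b} has moves ∅
Trace ⟨c⟩ through P, begin at {m0}:
  step 1 (c): {m1}
  P completes σ.
Trace ⟨c⟩ through Q, begin at {n0}:
  step 1 (c): ∅ (Q stuck)

c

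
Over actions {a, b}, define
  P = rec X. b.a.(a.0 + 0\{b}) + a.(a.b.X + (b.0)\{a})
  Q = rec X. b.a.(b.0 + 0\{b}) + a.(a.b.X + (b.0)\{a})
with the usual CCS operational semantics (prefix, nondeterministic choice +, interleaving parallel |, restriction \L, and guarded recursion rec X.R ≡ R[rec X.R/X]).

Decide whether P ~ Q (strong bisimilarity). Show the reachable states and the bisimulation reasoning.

P's transition system — 7 states:
  p0 = rec X. b.a.(a.0 + 0\{b}) + a.(a.b.X + (b.0)\{a}) has moves ··a··> p1, ··b··> p2
  p1 = a.b.(rec X. b.a.(a.0 + 0\{b}) + a.(a.b.X + (b.0)\{a})) + (b.0)\{a} has moves ··a··> p3, ··b··> p4
  p2 = a.(a.0 + 0\{b}) has moves ··a··> p5
  p3 = b.(rec X. b.a.(a.0 + 0\{b}) + a.(a.b.X + (b.0)\{a})) has moves ··b··> p0
  p4 = 0\{a} has moves deadlocked
  p5 = a.0 + 0\{b} has moves ··a··> p6
  p6 = 0 has moves deadlocked
Q's transition system — 7 states:
  q0 = rec X. b.a.(b.0 + 0\{b}) + a.(a.b.X + (b.0)\{a}) has moves ··a··> q1, ··b··> q2
  q1 = a.b.(rec X. b.a.(b.0 + 0\{b}) + a.(a.b.X + (b.0)\{a})) + (b.0)\{a} has moves ··a··> q3, ··b··> q4
  q2 = a.(b.0 + 0\{b}) has moves ··a··> q5
  q3 = b.(rec X. b.a.(b.0 + 0\{b}) + a.(a.b.X + (b.0)\{a})) has moves ··b··> q0
  q4 = 0\{a} has moves deadlocked
  q5 = b.0 + 0\{b} has moves ··b··> q6
  q6 = 0 has moves deadlocked
Partition-refinement fixed point:
  B0 = {p0}
  B1 = {p1}
  B2 = {p4, p6, q4, q6}
  B3 = {p3}
  B4 = {p2}
  B5 = {p5}
  B6 = {q0}
  B7 = {q2}
  B8 = {q5}
  B9 = {q1}
  B10 = {q3}
p0 ∈ B0, q0 ∈ B6 → different blocks

P ≁ Q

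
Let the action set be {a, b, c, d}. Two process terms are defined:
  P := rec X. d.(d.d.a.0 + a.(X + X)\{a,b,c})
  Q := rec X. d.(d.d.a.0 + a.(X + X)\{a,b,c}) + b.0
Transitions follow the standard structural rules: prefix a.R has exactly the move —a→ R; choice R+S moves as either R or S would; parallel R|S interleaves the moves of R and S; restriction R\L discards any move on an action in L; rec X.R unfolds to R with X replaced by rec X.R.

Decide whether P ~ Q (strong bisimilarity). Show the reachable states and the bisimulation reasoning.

NO

Reachable graph of P (9 states):
  u0 = rec X. d.(d.d.a.0 + a.(X + X)\{a,b,c}) | —d→ u1
  u1 = d.d.a.0 + a.((rec X. d.(d.d.a.0 + a.(X + X)\{a,b,c})) + (rec X. d.(d.d.a.0 + a.(X + X)\{a,b,c})))\{a,b,c} | —a→ u2, —d→ u3
  u2 = ((rec X. d.(d.d.a.0 + a.(X + X)\{a,b,c})) + (rec X. d.(d.d.a.0 + a.(X + X)\{a,b,c})))\{a,b,c} | —d→ u4
  u3 = d.a.0 | —d→ u5
  u4 = (d.d.a.0 + a.((rec X. d.(d.d.a.0 + a.(X + X)\{a,b,c})) + (rec X. d.(d.d.a.0 + a.(X + X)\{a,b,c})))\{a,b,c})\{a,b,c} | —d→ u6
  u5 = a.0 | —a→ u7
  u6 = (d.a.0)\{a,b,c} | —d→ u8
  u7 = 0 | stopped
  u8 = (a.0)\{a,b,c} | stopped
Reachable graph of Q (9 states):
  v0 = rec X. d.(d.d.a.0 + a.(X + X)\{a,b,c}) + b.0 | —b→ v1, —d→ v2
  v1 = 0 | stopped
  v2 = d.d.a.0 + a.((rec X. d.(d.d.a.0 + a.(X + X)\{a,b,c}) + b.0) + (rec X. d.(d.d.a.0 + a.(X + X)\{a,b,c}) + b.0))\{a,b,c} | —a→ v3, —d→ v4
  v3 = ((rec X. d.(d.d.a.0 + a.(X + X)\{a,b,c}) + b.0) + (rec X. d.(d.d.a.0 + a.(X + X)\{a,b,c}) + b.0))\{a,b,c} | —d→ v5
  v4 = d.a.0 | —d→ v6
  v5 = (d.d.a.0 + a.((rec X. d.(d.d.a.0 + a.(X + X)\{a,b,c}) + b.0) + (rec X. d.(d.d.a.0 + a.(X + X)\{a,b,c}) + b.0))\{a,b,c})\{a,b,c} | —d→ v7
  v6 = a.0 | —a→ v1
  v7 = (d.a.0)\{a,b,c} | —d→ v8
  v8 = (a.0)\{a,b,c} | stopped
Partition-refinement fixed point:
  B0 = {u0}
  B1 = {u1, v2}
  B2 = {u3, v4}
  B3 = {u5, v6}
  B4 = {u7, u8, v1, v8}
  B5 = {u2, v3}
  B6 = {u4, v5}
  B7 = {u6, v7}
  B8 = {v0}
u0 ∈ B0, v0 ∈ B8 → different blocks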